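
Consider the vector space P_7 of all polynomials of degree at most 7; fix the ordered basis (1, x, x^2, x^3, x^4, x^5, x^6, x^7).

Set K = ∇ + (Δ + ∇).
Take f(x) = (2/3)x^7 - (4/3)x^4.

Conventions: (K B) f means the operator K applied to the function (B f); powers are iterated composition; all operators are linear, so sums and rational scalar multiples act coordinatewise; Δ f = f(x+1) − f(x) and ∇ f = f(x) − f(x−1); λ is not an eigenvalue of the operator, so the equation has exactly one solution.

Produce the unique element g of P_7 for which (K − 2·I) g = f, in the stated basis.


write g with unknown coordinates in the stated basis and equate coefficients in (K − 2·I) g = f
solving from the highest basis element down gives g = -(1/3)x^7 - (7/2)x^6 - 28x^5 - (2407/12)x^4 - (3488/3)x^3 - (10069/2)x^2 - (43570/3)x - 502853/24
check: K g = -7x^6 - 56x^5 - (805/2)x^4 - (6976/3)x^3 - 10069x^2 - (87140/3)x - 502853/12
so K g − 2·g = (2/3)x^7 - (4/3)x^4 = f ✓

g(x) = -(1/3)x^7 - (7/2)x^6 - 28x^5 - (2407/12)x^4 - (3488/3)x^3 - (10069/2)x^2 - (43570/3)x - 502853/24


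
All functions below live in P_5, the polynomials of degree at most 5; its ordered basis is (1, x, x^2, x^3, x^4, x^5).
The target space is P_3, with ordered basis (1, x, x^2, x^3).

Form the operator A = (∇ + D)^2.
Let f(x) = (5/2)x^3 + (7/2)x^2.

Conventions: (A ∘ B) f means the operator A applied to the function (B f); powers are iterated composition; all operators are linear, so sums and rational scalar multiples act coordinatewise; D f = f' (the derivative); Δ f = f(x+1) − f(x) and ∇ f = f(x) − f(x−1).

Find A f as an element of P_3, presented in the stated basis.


the image equals g(x) = 60x - 2

∇ f = (15/2)x^2 - (1/2)x - 1
D f = (15/2)x^2 + 7x
(∇ + D) f = 15x^2 + (13/2)x - 1
∇ (∇ + D) f = 30x - 17/2
D (∇ + D) f = 30x + 13/2
(∇ + D) (∇ + D) f = 60x - 2


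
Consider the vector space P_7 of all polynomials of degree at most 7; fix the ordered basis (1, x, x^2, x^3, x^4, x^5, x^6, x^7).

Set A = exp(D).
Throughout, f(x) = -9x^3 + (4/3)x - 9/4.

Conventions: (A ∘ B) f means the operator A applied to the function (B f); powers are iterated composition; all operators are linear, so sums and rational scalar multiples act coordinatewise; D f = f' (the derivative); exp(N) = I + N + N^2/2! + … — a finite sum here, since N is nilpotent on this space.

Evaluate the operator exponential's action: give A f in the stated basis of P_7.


the image equals g(x) = -9x^3 - 27x^2 - (77/3)x - 119/12

order-1 term: -27x^2 + 4/3
order-2 term: -27x
order-3 term: -9
the series for exp(D) f terminates at order 3
exp(D) f = -9x^3 - 27x^2 - (77/3)x - 119/12


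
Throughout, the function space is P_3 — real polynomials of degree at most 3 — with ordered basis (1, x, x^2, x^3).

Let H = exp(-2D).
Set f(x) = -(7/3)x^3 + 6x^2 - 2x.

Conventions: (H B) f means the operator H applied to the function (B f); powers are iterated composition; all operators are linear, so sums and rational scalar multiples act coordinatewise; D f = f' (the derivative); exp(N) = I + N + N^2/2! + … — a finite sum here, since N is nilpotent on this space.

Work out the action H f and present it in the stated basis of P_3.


the image equals g(x) = -(7/3)x^3 + 20x^2 - 54x + 140/3

order-1 term: 14x^2 - 24x + 4
order-2 term: -28x + 24
order-3 term: 56/3
the series for exp(-2D) f terminates at order 3
exp(-2D) f = -(7/3)x^3 + 20x^2 - 54x + 140/3


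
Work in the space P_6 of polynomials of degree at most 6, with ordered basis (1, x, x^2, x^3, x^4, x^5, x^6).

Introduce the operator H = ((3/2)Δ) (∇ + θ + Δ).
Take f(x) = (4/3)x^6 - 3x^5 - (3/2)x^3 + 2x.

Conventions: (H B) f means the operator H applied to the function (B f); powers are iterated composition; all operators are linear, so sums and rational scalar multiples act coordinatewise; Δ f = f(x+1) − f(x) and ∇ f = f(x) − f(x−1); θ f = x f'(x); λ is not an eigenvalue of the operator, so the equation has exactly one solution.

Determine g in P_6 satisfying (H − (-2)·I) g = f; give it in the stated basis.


write g with unknown coordinates in the stated basis and equate coefficients in (H − (-2)·I) g = f
solving from the highest basis element down gives g = (2/3)x^6 - (39/2)x^5 + (2325/8)x^4 - 2292x^3 + (25809/4)x^2 + (75617/8)x - 785143/32
check: H g = 36x^5 - (2325/4)x^4 + (9165/2)x^3 - (25809/2)x^2 - (75609/4)x + 785143/16
so H g − (-2)·g = (4/3)x^6 - 3x^5 - (3/2)x^3 + 2x = f ✓

the image equals g(x) = (2/3)x^6 - (39/2)x^5 + (2325/8)x^4 - 2292x^3 + (25809/4)x^2 + (75617/8)x - 785143/32


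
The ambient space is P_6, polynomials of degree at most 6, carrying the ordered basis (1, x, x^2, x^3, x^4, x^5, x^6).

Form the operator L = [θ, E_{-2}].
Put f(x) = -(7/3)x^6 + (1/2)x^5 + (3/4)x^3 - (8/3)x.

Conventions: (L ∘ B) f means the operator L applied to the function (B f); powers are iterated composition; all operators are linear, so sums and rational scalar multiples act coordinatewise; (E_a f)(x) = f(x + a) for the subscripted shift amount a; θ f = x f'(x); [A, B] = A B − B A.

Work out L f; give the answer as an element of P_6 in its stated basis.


g(x) = -28x^5 + 285x^4 - 1160x^3 + (4729/2)x^2 - 2418x + 2966/3

E_{-2} f = -(7/3)x^6 + (57/2)x^5 - 145x^4 + (4729/12)x^3 - (1209/2)x^2 + (1483/3)x - 166
θ E_{-2} f = -14x^6 + (285/2)x^5 - 580x^4 + (4729/4)x^3 - 1209x^2 + (1483/3)x
θ f = -14x^6 + (5/2)x^5 + (9/4)x^3 - (8/3)x
E_{-2} θ f = -14x^6 + (341/2)x^5 - 865x^4 + (9369/4)x^3 - (7147/2)x^2 + (8737/3)x - 2966/3
[θ, E_{-2}] f = -28x^5 + 285x^4 - 1160x^3 + (4729/2)x^2 - 2418x + 2966/3


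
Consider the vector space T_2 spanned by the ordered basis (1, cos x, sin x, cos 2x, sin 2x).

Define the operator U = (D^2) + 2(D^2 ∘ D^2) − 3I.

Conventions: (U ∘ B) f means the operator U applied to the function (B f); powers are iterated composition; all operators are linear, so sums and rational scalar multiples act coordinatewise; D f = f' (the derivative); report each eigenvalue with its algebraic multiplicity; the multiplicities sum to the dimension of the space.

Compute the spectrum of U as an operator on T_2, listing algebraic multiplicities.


image of 1: -3
image of cos x: -2cos x
image of sin x: -2sin x
image of cos 2x: 25cos 2x
image of sin 2x: 25sin 2x
the matrix is diagonal; its diagonal is (-3, -2, -2, 25, 25)
for a triangular matrix the eigenvalues are the diagonal entries, with algebraic multiplicity their repetition count

λ = -3 (multiplicity 1), λ = -2 (multiplicity 2), λ = 25 (multiplicity 2)


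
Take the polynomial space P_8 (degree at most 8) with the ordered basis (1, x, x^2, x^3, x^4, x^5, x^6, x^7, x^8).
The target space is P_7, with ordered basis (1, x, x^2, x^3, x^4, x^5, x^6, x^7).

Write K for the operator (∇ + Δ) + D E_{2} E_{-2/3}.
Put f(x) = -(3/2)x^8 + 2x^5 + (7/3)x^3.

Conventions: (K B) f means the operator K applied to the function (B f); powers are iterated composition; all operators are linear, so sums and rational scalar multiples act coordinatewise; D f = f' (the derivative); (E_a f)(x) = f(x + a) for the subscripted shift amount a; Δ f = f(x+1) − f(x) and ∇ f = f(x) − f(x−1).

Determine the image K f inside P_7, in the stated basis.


g(x) = -36x^7 - 112x^6 - 616x^5 - (8690/9)x^4 - (38936/27)x^3 - (24145/27)x^2 - (92944/243)x - 27106/729

∇ f = -12x^7 + 42x^6 - 84x^5 + 115x^4 - 104x^3 + 69x^2 - 29x + 35/6
Δ f = -12x^7 - 42x^6 - 84x^5 - 95x^4 - 64x^3 - 15x^2 + 5x + 17/6
(∇ + Δ) f = -24x^7 - 168x^5 + 20x^4 - 168x^3 + 54x^2 - 24x + 26/3
E_{-2/3} f = -(3/2)x^8 + 8x^7 - (56/3)x^6 + (242/9)x^5 - (740/27)x^4 + (1805/81)x^3 - (3470/243)x^2 + (4220/729)x - 2216/2187
E_{2} E_{-2/3} f = -(3/2)x^8 - 16x^7 - (224/3)x^6 - (1774/9)x^5 - (8600/27)x^4 - (25603/81)x^3 - (43556/243)x^2 - (33424/729)x - 2240/2187
D E_{2} E_{-2/3} f = -12x^7 - 112x^6 - 448x^5 - (8870/9)x^4 - (34400/27)x^3 - (25603/27)x^2 - (87112/243)x - 33424/729
((∇ + Δ) + D E_{2} E_{-2/3}) f = -36x^7 - 112x^6 - 616x^5 - (8690/9)x^4 - (38936/27)x^3 - (24145/27)x^2 - (92944/243)x - 27106/729


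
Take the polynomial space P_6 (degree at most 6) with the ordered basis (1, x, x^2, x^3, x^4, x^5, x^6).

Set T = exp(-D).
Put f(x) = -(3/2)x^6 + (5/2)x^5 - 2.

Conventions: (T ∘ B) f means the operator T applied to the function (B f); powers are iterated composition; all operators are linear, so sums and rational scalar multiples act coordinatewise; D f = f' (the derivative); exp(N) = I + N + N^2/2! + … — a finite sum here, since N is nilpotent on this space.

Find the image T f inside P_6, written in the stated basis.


g(x) = -(3/2)x^6 + (23/2)x^5 - 35x^4 + 55x^3 - (95/2)x^2 + (43/2)x - 6

order-1 term: 9x^5 - (25/2)x^4
order-2 term: -(45/2)x^4 + 25x^3
order-3 term: 30x^3 - 25x^2
order-4 term: -(45/2)x^2 + (25/2)x
order-5 term: 9x - 5/2
order-6 term: -3/2
the series for exp(-D) f terminates at order 6
exp(-D) f = -(3/2)x^6 + (23/2)x^5 - 35x^4 + 55x^3 - (95/2)x^2 + (43/2)x - 6


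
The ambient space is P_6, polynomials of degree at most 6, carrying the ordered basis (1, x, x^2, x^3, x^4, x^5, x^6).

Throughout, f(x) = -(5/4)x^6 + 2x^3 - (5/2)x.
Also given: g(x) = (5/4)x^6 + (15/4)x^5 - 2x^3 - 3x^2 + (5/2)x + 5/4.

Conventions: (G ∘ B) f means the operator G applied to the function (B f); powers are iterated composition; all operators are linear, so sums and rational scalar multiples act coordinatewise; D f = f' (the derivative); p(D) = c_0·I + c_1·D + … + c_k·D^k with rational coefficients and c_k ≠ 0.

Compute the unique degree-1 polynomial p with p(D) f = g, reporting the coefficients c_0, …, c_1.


c_0 = -1, c_1 = -1/2

D^0 f = -(5/4)x^6 + 2x^3 - (5/2)x
D^1 f = -(15/2)x^5 + 6x^2 - 5/2
matching coefficients of g against c_0 f + c_1 Df + … from the top degree down determines the c_i
solution: c_0 = -1, c_1 = -1/2


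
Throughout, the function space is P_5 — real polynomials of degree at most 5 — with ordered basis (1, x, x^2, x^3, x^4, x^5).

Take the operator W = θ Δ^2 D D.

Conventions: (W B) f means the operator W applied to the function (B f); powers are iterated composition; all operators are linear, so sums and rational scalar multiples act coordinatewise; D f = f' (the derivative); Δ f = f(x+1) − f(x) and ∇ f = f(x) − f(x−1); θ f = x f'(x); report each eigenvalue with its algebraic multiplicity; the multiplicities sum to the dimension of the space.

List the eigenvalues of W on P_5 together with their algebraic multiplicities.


λ = 0 (multiplicity 6)

image of 1: 0
image of x: 0
image of x^2: 0
image of x^3: 0
image of x^4: 0
image of x^5: 120x
the matrix is upper triangular; its diagonal is (0, 0, 0, 0, 0, 0)
for a triangular matrix the eigenvalues are the diagonal entries, with algebraic multiplicity their repetition count


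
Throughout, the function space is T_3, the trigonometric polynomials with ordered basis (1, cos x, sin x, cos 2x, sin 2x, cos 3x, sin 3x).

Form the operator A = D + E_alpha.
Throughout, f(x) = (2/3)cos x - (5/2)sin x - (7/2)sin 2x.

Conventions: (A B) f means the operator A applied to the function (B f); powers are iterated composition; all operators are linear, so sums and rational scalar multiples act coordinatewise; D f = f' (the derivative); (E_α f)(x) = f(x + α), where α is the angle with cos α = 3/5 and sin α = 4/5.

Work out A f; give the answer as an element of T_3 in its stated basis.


D f = -(5/2)cos x - (2/3)sin x - 7cos 2x
E_alpha f = -(8/5)cos x - (61/30)sin x - (84/25)cos 2x + (49/50)sin 2x
(D + E_alpha) f = -(41/10)cos x - (27/10)sin x - (259/25)cos 2x + (49/50)sin 2x

the image equals g(x) = -(41/10)cos x - (27/10)sin x - (259/25)cos 2x + (49/50)sin 2x


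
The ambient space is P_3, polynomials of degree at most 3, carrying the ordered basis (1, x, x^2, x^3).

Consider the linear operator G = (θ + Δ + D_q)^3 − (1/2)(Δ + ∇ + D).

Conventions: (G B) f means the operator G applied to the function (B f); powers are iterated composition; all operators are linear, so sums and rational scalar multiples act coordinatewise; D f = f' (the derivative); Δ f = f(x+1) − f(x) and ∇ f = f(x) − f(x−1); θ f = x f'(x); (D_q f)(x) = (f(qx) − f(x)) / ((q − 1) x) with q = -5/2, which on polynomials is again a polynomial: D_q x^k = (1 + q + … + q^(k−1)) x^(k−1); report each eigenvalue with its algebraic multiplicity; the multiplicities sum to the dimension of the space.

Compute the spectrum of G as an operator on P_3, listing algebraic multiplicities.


λ = 0 (multiplicity 1), λ = 1 (multiplicity 1), λ = 8 (multiplicity 1), λ = 27 (multiplicity 1)

image of 1: 0
image of x: x + 1/2
image of x^2: 8x^2 + (1/2)x + 7
image of x^3: 27x^3 + (571/4)x^2 + (249/4)x + 157/2
the matrix is upper triangular; its diagonal is (0, 1, 8, 27)
for a triangular matrix the eigenvalues are the diagonal entries, with algebraic multiplicity their repetition count


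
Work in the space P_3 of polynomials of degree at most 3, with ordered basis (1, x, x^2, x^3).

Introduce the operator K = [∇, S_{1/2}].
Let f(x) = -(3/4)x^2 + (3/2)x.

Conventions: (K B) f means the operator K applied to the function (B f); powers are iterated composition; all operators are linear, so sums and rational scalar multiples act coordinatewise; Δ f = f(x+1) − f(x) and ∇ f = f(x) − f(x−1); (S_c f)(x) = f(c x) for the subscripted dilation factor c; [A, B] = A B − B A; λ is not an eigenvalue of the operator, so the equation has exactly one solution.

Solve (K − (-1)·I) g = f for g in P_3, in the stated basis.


write g with unknown coordinates in the stated basis and equate coefficients in (K − (-1)·I) g = f
solving from the highest basis element down gives g = -(3/4)x^2 + (9/8)x + 9/8
check: K g = (3/8)x - 9/8
so K g − (-1)·g = -(3/4)x^2 + (3/2)x = f ✓

g(x) = -(3/4)x^2 + (9/8)x + 9/8


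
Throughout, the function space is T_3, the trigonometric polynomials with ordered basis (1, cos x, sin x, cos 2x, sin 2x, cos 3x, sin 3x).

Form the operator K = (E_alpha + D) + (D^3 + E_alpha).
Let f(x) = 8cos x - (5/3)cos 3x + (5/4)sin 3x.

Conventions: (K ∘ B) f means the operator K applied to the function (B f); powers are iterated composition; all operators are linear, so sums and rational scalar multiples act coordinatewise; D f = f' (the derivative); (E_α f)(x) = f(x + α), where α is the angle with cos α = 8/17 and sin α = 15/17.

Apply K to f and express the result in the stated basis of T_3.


E_alpha f = (64/17)cos x - (120/17)sin x + (90335/58956)cos 3x - (6935/4913)sin 3x
D f = -8sin x + (15/4)cos 3x + 5sin 3x
(E_alpha + D) f = (64/17)cos x - (256/17)sin x + (77855/14739)cos 3x + (17630/4913)sin 3x
D f = -8sin x + (15/4)cos 3x + 5sin 3x
D D f = -8cos x + 15cos 3x - (45/4)sin 3x
D D D f = 8sin x - (135/4)cos 3x - 45sin 3x
E_alpha f = (64/17)cos x - (120/17)sin x + (90335/58956)cos 3x - (6935/4913)sin 3x
(D^3 + E_alpha) f = (64/17)cos x + (16/17)sin x - (949715/29478)cos 3x - (228020/4913)sin 3x
((E_alpha + D) + (D^3 + E_alpha)) f = (128/17)cos x - (240/17)sin x - (794005/29478)cos 3x - (210390/4913)sin 3x

the result is g(x) = (128/17)cos x - (240/17)sin x - (794005/29478)cos 3x - (210390/4913)sin 3x


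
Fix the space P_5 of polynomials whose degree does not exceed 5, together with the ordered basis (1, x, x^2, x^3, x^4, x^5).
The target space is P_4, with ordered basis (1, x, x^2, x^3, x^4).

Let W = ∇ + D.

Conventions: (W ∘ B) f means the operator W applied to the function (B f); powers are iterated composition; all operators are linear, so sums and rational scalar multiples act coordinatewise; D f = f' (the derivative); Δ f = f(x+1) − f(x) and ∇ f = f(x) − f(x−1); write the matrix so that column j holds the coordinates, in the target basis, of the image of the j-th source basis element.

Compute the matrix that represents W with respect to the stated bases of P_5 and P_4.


the matrix is [[0, 2, -1, 1, -1, 1]; [0, 0, 4, -3, 4, -5]; [0, 0, 0, 6, -6, 10]; [0, 0, 0, 0, 8, -10]; [0, 0, 0, 0, 0, 10]] (rows listed top to bottom)

image of 1: 0
image of x: 2
image of x^2: 4x - 1
image of x^3: 6x^2 - 3x + 1
image of x^4: 8x^3 - 6x^2 + 4x - 1
image of x^5: 10x^4 - 10x^3 + 10x^2 - 5x + 1
each image's coordinates form column j of the matrix


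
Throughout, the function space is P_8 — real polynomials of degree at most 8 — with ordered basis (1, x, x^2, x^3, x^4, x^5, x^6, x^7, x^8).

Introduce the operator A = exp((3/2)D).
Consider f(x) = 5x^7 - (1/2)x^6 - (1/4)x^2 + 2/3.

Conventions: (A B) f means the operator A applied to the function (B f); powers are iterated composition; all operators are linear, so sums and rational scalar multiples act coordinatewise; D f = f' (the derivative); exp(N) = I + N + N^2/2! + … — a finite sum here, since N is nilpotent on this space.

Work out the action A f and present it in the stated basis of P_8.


the result is g(x) = 5x^7 + 52x^6 + (927/4)x^5 + (2295/4)x^4 + (13635/16)x^3 + (6073/8)x^2 + (24009/64)x + 15329/192

order-1 term: (105/2)x^6 - (9/2)x^5 - (3/4)x
order-2 term: (945/4)x^5 - (135/8)x^4 - 9/16
order-3 term: (4725/8)x^4 - (135/4)x^3
order-4 term: (14175/16)x^3 - (1215/32)x^2
order-5 term: (25515/32)x^2 - (729/32)x
order-6 term: (25515/64)x - 729/128
order-7 term: 10935/128
the series for exp((3/2)D) f terminates at order 7
exp((3/2)D) f = 5x^7 + 52x^6 + (927/4)x^5 + (2295/4)x^4 + (13635/16)x^3 + (6073/8)x^2 + (24009/64)x + 15329/192


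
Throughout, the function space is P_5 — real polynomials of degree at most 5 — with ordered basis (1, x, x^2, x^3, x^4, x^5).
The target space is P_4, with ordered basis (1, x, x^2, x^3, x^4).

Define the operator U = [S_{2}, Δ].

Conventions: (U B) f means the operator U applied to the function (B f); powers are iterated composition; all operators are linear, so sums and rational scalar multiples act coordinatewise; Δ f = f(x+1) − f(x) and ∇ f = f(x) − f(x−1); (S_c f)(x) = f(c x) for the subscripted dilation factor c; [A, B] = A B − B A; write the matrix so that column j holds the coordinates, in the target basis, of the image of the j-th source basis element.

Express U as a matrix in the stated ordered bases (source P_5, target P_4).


image of 1: 0
image of x: -1
image of x^2: -4x - 3
image of x^3: -12x^2 - 18x - 7
image of x^4: -32x^3 - 72x^2 - 56x - 15
image of x^5: -80x^4 - 240x^3 - 280x^2 - 150x - 31
each image's coordinates form column j of the matrix

the matrix is [[0, -1, -3, -7, -15, -31]; [0, 0, -4, -18, -56, -150]; [0, 0, 0, -12, -72, -280]; [0, 0, 0, 0, -32, -240]; [0, 0, 0, 0, 0, -80]] (rows listed top to bottom)


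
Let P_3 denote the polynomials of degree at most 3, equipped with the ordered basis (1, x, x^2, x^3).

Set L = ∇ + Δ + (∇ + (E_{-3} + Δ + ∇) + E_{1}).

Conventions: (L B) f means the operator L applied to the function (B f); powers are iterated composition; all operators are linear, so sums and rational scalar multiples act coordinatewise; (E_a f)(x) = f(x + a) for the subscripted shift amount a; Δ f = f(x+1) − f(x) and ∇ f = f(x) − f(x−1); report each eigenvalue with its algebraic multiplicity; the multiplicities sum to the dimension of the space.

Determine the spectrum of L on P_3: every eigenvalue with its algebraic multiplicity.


image of 1: 2
image of x: 2x + 3
image of x^2: 2x^2 + 6x + 9
image of x^3: 2x^3 + 9x^2 + 27x - 21
the matrix is upper triangular; its diagonal is (2, 2, 2, 2)
for a triangular matrix the eigenvalues are the diagonal entries, with algebraic multiplicity their repetition count

λ = 2 (multiplicity 4)


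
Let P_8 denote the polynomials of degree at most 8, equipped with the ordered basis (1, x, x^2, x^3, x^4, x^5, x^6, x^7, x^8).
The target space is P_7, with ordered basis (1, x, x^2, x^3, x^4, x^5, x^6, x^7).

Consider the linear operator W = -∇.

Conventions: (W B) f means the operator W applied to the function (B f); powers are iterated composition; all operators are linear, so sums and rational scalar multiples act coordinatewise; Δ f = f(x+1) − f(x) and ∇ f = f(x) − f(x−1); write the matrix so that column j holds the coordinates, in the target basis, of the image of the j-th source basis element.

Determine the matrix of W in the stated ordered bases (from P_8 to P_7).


image of 1: 0
image of x: -1
image of x^2: -2x + 1
image of x^3: -3x^2 + 3x - 1
image of x^4: -4x^3 + 6x^2 - 4x + 1
image of x^5: -5x^4 + 10x^3 - 10x^2 + 5x - 1
image of x^6: -6x^5 + 15x^4 - 20x^3 + 15x^2 - 6x + 1
image of x^7: -7x^6 + 21x^5 - 35x^4 + 35x^3 - 21x^2 + 7x - 1
image of x^8: -8x^7 + 28x^6 - 56x^5 + 70x^4 - 56x^3 + 28x^2 - 8x + 1
each image's coordinates form column j of the matrix

the matrix is [[0, -1, 1, -1, 1, -1, 1, -1, 1]; [0, 0, -2, 3, -4, 5, -6, 7, -8]; [0, 0, 0, -3, 6, -10, 15, -21, 28]; [0, 0, 0, 0, -4, 10, -20, 35, -56]; [0, 0, 0, 0, 0, -5, 15, -35, 70]; [0, 0, 0, 0, 0, 0, -6, 21, -56]; [0, 0, 0, 0, 0, 0, 0, -7, 28]; [0, 0, 0, 0, 0, 0, 0, 0, -8]] (rows listed top to bottom)


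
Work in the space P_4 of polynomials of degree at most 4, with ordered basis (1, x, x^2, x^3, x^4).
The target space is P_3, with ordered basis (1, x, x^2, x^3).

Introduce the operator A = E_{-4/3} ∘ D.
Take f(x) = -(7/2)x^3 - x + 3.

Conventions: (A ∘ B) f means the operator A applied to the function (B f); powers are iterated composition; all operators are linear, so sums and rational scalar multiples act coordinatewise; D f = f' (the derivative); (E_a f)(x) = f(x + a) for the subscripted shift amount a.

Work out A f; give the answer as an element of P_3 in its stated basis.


g(x) = -(21/2)x^2 + 28x - 59/3

D f = -(21/2)x^2 - 1
E_{-4/3} D f = -(21/2)x^2 + 28x - 59/3


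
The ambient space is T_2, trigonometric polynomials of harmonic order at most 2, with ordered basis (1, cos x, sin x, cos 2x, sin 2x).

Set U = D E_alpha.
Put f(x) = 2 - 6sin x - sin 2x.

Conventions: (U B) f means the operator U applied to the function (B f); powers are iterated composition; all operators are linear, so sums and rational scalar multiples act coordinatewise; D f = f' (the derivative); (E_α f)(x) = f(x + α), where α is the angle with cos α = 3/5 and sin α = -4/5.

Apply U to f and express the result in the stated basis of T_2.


g(x) = -(18/5)cos x - (24/5)sin x + (14/25)cos 2x - (48/25)sin 2x

E_alpha f = 2 + (24/5)cos x - (18/5)sin x + (24/25)cos 2x + (7/25)sin 2x
D E_alpha f = -(18/5)cos x - (24/5)sin x + (14/25)cos 2x - (48/25)sin 2x


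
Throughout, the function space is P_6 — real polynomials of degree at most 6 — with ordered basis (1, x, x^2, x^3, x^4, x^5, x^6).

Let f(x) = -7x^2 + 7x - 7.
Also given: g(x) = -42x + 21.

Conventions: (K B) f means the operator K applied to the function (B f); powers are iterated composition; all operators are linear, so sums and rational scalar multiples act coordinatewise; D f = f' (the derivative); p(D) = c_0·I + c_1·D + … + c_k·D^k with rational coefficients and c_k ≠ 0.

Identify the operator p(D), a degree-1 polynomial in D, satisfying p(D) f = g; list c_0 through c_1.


c_0 = 0, c_1 = 3

D^0 f = -7x^2 + 7x - 7
D^1 f = -14x + 7
matching coefficients of g against c_0 f + c_1 Df + … from the top degree down determines the c_i
solution: c_0 = 0, c_1 = 3


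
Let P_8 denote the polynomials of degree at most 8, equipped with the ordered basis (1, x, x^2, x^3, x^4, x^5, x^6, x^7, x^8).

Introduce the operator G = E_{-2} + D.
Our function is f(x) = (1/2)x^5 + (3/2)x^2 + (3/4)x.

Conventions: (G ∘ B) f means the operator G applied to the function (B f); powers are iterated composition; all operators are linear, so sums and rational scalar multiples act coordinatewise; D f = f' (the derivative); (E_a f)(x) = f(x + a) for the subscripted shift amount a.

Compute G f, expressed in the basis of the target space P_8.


E_{-2} f = (1/2)x^5 - 5x^4 + 20x^3 - (77/2)x^2 + (139/4)x - 23/2
D f = (5/2)x^4 + 3x + 3/4
(E_{-2} + D) f = (1/2)x^5 - (5/2)x^4 + 20x^3 - (77/2)x^2 + (151/4)x - 43/4

the result is g(x) = (1/2)x^5 - (5/2)x^4 + 20x^3 - (77/2)x^2 + (151/4)x - 43/4


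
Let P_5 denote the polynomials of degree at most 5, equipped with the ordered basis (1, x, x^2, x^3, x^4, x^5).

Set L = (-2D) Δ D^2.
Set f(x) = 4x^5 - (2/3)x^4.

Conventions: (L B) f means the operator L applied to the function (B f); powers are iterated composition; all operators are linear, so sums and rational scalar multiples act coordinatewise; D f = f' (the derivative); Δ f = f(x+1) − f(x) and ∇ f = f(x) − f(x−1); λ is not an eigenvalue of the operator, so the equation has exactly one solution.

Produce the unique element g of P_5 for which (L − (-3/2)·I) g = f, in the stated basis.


the result is g(x) = (8/3)x^5 - (4/9)x^4 + (1280/3)x + 1792/9

write g with unknown coordinates in the stated basis and equate coefficients in (L − (-3/2)·I) g = f
solving from the highest basis element down gives g = (8/3)x^5 - (4/9)x^4 + (1280/3)x + 1792/9
check: L g = -640x - 896/3
so L g − (-3/2)·g = 4x^5 - (2/3)x^4 = f ✓


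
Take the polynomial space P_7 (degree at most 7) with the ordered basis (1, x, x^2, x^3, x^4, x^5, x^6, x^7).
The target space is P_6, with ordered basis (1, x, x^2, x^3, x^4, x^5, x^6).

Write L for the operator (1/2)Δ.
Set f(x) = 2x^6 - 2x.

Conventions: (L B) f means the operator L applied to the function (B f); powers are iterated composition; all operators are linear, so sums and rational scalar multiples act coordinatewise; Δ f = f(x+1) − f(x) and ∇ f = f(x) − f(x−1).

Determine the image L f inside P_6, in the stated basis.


the image equals g(x) = 6x^5 + 15x^4 + 20x^3 + 15x^2 + 6x

Δ f = 12x^5 + 30x^4 + 40x^3 + 30x^2 + 12x
((1/2)Δ) f = 6x^5 + 15x^4 + 20x^3 + 15x^2 + 6x


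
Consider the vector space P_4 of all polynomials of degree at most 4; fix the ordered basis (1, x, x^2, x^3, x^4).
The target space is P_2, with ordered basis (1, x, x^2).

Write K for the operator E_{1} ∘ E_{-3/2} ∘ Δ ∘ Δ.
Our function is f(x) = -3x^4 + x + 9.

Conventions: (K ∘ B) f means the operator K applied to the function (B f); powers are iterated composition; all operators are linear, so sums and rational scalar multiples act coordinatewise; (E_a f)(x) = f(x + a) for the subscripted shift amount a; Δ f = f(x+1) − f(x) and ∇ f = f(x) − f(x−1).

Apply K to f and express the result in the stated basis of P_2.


the result is g(x) = -36x^2 - 36x - 15

Δ f = -12x^3 - 18x^2 - 12x - 2
Δ Δ f = -36x^2 - 72x - 42
E_{-3/2} Δ Δ f = -36x^2 + 36x - 15
E_{1} (E_{-3/2} ∘ Δ ∘ Δ) f = -36x^2 - 36x - 15


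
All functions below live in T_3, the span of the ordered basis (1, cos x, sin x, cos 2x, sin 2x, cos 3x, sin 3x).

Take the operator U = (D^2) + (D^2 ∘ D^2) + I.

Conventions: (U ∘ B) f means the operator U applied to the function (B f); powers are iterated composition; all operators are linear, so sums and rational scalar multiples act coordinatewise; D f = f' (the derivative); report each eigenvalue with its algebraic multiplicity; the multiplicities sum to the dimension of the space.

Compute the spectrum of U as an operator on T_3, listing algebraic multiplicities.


λ = 1 (multiplicity 3), λ = 13 (multiplicity 2), λ = 73 (multiplicity 2)

image of 1: 1
image of cos x: cos x
image of sin x: sin x
image of cos 2x: 13cos 2x
image of sin 2x: 13sin 2x
image of cos 3x: 73cos 3x
image of sin 3x: 73sin 3x
the matrix is diagonal; its diagonal is (1, 1, 1, 13, 13, 73, 73)
for a triangular matrix the eigenvalues are the diagonal entries, with algebraic multiplicity their repetition count


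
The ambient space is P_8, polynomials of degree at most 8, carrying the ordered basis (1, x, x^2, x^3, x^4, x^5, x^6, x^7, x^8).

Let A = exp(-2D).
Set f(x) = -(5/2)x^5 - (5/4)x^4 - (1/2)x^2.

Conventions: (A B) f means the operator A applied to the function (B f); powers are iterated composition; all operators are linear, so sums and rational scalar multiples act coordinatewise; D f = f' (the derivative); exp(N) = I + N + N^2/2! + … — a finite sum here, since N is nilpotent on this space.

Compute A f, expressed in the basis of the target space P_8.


order-1 term: 25x^4 + 10x^3 + 2x
order-2 term: -100x^3 - 30x^2 - 2
order-3 term: 200x^2 + 40x
order-4 term: -200x - 20
order-5 term: 80
the series for exp(-2D) f terminates at order 5
exp(-2D) f = -(5/2)x^5 + (95/4)x^4 - 90x^3 + (339/2)x^2 - 158x + 58

the result is g(x) = -(5/2)x^5 + (95/4)x^4 - 90x^3 + (339/2)x^2 - 158x + 58


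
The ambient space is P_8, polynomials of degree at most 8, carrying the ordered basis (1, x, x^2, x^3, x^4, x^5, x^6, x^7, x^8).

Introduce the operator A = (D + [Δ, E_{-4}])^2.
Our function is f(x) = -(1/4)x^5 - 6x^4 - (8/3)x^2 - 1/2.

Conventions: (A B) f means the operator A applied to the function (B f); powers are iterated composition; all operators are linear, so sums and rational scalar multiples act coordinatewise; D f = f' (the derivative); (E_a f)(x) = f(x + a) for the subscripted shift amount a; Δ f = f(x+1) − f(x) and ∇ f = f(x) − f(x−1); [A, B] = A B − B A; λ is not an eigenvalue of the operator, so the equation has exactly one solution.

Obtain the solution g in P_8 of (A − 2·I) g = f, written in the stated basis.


write g with unknown coordinates in the stated basis and equate coefficients in (A − 2·I) g = f
solving from the highest basis element down gives g = (1/8)x^5 + 3x^4 + (5/4)x^3 + (58/3)x^2 + (15/4)x + 235/12
check: A g = (5/2)x^3 + 36x^2 + (15/2)x + 116/3
so A g − 2·g = -(1/4)x^5 - 6x^4 - (8/3)x^2 - 1/2 = f ✓

g(x) = (1/8)x^5 + 3x^4 + (5/4)x^3 + (58/3)x^2 + (15/4)x + 235/12


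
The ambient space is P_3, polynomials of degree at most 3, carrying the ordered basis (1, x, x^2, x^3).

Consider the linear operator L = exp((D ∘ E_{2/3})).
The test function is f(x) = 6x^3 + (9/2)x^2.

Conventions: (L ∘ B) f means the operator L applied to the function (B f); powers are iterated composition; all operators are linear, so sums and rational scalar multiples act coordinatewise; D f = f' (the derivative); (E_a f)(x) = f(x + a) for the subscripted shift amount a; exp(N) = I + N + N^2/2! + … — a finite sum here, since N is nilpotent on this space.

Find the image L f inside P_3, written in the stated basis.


g(x) = 6x^3 + (45/2)x^2 + 51x + 97/2

order-1 term: 18x^2 + 33x + 14
order-2 term: 18x + 57/2
order-3 term: 6
the series for exp((D ∘ E_{2/3})) f terminates at order 3
exp((D ∘ E_{2/3})) f = 6x^3 + (45/2)x^2 + 51x + 97/2


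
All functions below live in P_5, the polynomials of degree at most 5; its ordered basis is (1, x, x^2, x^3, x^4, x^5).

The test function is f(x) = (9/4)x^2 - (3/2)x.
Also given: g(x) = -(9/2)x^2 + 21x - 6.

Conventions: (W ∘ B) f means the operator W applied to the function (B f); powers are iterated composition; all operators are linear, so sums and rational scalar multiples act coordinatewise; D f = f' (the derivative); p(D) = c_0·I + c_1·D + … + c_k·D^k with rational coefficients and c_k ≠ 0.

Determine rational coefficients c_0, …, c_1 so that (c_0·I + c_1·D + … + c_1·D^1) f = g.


D^0 f = (9/4)x^2 - (3/2)x
D^1 f = (9/2)x - 3/2
matching coefficients of g against c_0 f + c_1 Df + … from the top degree down determines the c_i
solution: c_0 = -2, c_1 = 4

p(D) = -2·I + 4·D, i.e. c_0 = -2, c_1 = 4


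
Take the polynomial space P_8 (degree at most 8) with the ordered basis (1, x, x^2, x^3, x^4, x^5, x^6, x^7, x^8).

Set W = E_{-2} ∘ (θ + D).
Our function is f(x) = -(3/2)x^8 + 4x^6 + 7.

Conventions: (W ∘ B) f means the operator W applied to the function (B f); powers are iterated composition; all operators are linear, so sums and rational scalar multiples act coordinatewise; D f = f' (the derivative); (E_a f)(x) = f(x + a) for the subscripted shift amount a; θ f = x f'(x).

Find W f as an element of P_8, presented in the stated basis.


g(x) = -12x^8 + 180x^7 - 1152x^6 + 4104x^5 - 8880x^4 + 11904x^3 - 9600x^2 + 4224x - 768

θ f = -12x^8 + 24x^6
D f = -12x^7 + 24x^5
(θ + D) f = -12x^8 - 12x^7 + 24x^6 + 24x^5
E_{-2} (θ + D) f = -12x^8 + 180x^7 - 1152x^6 + 4104x^5 - 8880x^4 + 11904x^3 - 9600x^2 + 4224x - 768


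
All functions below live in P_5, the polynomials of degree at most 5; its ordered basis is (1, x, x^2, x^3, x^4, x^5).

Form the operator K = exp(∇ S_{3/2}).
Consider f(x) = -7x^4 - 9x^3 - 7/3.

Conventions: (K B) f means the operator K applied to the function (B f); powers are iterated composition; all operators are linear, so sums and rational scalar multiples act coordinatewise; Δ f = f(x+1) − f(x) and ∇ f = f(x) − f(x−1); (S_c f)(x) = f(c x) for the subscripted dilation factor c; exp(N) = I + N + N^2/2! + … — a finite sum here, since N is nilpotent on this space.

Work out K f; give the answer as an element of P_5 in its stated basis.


the image equals g(x) = -7x^4 - (603/4)x^3 - (38151/64)x^2 - (17415/128)x + 672503/3072

order-1 term: -(567/4)x^3 + (243/2)x^2 - (405/8)x + 81/16
order-2 term: -(45927/64)x^2 + (63423/64)x - 26487/64
order-3 term: -(137781/128)x + 264627/256
order-4 term: -413343/1024
the series for exp(∇ S_{3/2}) f terminates at order 4
exp(∇ S_{3/2}) f = -7x^4 - (603/4)x^3 - (38151/64)x^2 - (17415/128)x + 672503/3072


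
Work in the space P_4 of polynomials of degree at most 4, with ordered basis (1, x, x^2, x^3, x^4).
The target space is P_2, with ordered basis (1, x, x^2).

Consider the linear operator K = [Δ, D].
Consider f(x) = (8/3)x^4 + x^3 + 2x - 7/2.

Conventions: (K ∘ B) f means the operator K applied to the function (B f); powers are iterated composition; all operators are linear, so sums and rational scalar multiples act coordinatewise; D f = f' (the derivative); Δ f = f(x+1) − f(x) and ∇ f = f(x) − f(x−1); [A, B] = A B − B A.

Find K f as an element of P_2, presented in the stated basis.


the image equals g(x) = 0

D f = (32/3)x^3 + 3x^2 + 2
Δ D f = 32x^2 + 38x + 41/3
Δ f = (32/3)x^3 + 19x^2 + (41/3)x + 17/3
D Δ f = 32x^2 + 38x + 41/3
[Δ, D] f = 0


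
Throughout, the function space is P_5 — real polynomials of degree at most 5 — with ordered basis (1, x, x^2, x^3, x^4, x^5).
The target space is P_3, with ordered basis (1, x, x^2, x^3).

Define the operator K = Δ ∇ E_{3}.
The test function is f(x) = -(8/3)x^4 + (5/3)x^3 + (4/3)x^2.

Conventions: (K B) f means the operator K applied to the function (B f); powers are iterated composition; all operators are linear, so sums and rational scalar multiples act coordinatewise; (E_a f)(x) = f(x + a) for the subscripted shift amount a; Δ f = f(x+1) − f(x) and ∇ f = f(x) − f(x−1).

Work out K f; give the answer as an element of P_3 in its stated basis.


E_{3} f = -(8/3)x^4 - (91/3)x^3 - (383/3)x^2 - 235x - 159
∇ E_{3} f = -(32/3)x^3 - 75x^2 - 175x - 135
Δ ∇ E_{3} f = -32x^2 - 182x - 782/3

the result is g(x) = -32x^2 - 182x - 782/3


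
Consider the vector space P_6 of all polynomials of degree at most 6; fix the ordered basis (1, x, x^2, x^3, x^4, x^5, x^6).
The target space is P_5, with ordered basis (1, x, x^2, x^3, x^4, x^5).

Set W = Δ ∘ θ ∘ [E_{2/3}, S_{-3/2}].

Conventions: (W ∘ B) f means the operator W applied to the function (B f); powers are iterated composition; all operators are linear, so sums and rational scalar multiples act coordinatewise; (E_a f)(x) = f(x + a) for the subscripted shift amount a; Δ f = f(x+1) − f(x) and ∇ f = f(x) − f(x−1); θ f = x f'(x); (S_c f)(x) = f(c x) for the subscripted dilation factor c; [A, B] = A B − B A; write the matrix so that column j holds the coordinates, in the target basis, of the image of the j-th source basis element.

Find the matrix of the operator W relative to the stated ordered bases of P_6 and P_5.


the matrix is [[0, 0, 5, -25, 1625/18, -15625/54, 378125/432]; [0, 0, 0, -45, 465/2, -11525/12, 166525/48]; [0, 0, 0, 0, 405/2, -4725/4, 44775/8]; [0, 0, 0, 0, 0, -675, 35775/8]; [0, 0, 0, 0, 0, 0, 30375/16]; [0, 0, 0, 0, 0, 0, 0]] (rows listed top to bottom)

image of 1: 0
image of x: 0
image of x^2: 5
image of x^3: -45x - 25
image of x^4: (405/2)x^2 + (465/2)x + 1625/18
image of x^5: -675x^3 - (4725/4)x^2 - (11525/12)x - 15625/54
image of x^6: (30375/16)x^4 + (35775/8)x^3 + (44775/8)x^2 + (166525/48)x + 378125/432
each image's coordinates form column j of the matrix


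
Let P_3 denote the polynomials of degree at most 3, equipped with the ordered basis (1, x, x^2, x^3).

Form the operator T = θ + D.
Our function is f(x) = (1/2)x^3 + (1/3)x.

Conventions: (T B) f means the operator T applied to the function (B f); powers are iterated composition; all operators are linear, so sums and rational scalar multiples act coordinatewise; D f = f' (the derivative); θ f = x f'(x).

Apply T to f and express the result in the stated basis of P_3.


θ f = (3/2)x^3 + (1/3)x
D f = (3/2)x^2 + 1/3
(θ + D) f = (3/2)x^3 + (3/2)x^2 + (1/3)x + 1/3

g(x) = (3/2)x^3 + (3/2)x^2 + (1/3)x + 1/3


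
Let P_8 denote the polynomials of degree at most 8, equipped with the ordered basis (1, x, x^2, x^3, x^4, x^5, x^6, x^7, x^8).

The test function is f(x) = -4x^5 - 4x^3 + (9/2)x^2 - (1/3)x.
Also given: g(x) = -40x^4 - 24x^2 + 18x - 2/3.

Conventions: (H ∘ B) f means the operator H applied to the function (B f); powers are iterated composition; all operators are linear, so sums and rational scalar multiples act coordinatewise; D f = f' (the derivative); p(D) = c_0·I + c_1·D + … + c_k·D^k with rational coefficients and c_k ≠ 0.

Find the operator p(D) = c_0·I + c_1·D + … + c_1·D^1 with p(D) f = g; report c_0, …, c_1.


D^0 f = -4x^5 - 4x^3 + (9/2)x^2 - (1/3)x
D^1 f = -20x^4 - 12x^2 + 9x - 1/3
matching coefficients of g against c_0 f + c_1 Df + … from the top degree down determines the c_i
solution: c_0 = 0, c_1 = 2

p(D) = 2·D, i.e. c_0 = 0, c_1 = 2


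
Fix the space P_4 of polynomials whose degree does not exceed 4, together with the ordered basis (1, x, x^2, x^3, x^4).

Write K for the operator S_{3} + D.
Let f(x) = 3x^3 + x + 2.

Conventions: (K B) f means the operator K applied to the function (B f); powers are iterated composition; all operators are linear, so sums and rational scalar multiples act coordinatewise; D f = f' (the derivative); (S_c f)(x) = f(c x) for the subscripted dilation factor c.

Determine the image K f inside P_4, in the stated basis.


the image equals g(x) = 81x^3 + 9x^2 + 3x + 3

S_{3} f = 81x^3 + 3x + 2
D f = 9x^2 + 1
(S_{3} + D) f = 81x^3 + 9x^2 + 3x + 3


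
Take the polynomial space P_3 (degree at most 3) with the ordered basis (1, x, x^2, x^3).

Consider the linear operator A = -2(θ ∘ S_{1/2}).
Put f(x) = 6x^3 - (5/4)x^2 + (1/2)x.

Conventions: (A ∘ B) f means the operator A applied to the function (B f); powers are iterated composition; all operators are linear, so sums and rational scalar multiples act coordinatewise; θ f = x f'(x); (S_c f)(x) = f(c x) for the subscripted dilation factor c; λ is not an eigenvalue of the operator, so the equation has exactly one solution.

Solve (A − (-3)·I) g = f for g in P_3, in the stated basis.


the result is g(x) = (8/3)x^3 - (5/8)x^2 + (1/4)x

write g with unknown coordinates in the stated basis and equate coefficients in (A − (-3)·I) g = f
solving from the highest basis element down gives g = (8/3)x^3 - (5/8)x^2 + (1/4)x
check: A g = -2x^3 + (5/8)x^2 - (1/4)x
so A g − (-3)·g = 6x^3 - (5/4)x^2 + (1/2)x = f ✓


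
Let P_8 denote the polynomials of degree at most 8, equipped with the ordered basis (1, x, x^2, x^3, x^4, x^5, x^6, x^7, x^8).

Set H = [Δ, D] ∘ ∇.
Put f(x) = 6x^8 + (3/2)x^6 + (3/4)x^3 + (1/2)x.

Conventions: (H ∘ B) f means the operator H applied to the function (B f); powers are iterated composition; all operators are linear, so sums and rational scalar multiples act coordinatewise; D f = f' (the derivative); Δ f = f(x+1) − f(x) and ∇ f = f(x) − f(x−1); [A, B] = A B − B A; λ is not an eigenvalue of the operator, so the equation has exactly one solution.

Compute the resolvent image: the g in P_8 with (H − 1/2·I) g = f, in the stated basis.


write g with unknown coordinates in the stated basis and equate coefficients in (H − 1/2·I) g = f
solving from the highest basis element down gives g = -12x^8 - 3x^6 - (3/2)x^3 - x
check: H g = 0
so H g − 1/2·g = 6x^8 + (3/2)x^6 + (3/4)x^3 + (1/2)x = f ✓

g(x) = -12x^8 - 3x^6 - (3/2)x^3 - x


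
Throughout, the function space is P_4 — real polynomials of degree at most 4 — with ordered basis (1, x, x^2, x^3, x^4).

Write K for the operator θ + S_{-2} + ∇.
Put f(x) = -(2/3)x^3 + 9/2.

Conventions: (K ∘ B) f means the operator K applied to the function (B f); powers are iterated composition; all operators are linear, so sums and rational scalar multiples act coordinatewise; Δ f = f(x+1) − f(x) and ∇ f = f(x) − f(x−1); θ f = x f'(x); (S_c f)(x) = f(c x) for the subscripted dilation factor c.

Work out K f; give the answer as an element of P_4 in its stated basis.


the result is g(x) = (10/3)x^3 - 2x^2 + 2x + 23/6

θ f = -2x^3
S_{-2} f = (16/3)x^3 + 9/2
∇ f = -2x^2 + 2x - 2/3
(θ + S_{-2} + ∇) f = (10/3)x^3 - 2x^2 + 2x + 23/6
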